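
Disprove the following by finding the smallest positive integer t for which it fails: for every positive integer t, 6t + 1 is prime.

t = 4

For t = 1, 2, 3 the conclusion holds.
t = 4: 6t + 1 = 25 = 5 × 5, composite.
Thus t = 4 disproves the claim, and no smaller t works.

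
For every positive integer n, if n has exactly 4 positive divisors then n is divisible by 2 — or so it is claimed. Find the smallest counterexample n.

n = 15

We need the least positive integer n for which n has exactly 4 positive divisors but n is not divisible by 2.
The first 4 eligible values, up to n = 14, all satisfy the conclusion.
n = 15: τ(15) = 4; 15 mod 2 = 1.
Thus n = 15 disproves the claim, and no smaller n works.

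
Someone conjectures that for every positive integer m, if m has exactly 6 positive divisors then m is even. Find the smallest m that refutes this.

m = 12: divisors of 12: 1, 2, 3, 4, 6, 12; 12 is even.
m = 18: divisors of 18: 1, 2, 3, 6, 9, 18; 18 is even.
m = 20: divisors of 20: 1, 2, 4, 5, 10, 20; 20 is even.
m = 28: divisors of 28: 1, 2, 4, 7, 14, 28; 28 is even.
m = 32: divisors of 32: 1, 2, 4, 8, 16, 32; 32 is even.
m = 44: divisors of 44: 1, 2, 4, 11, 22, 44; 44 is even.
m = 45: divisors of 45: 1, 3, 5, 9, 15, 45; 45 is odd.

m = 45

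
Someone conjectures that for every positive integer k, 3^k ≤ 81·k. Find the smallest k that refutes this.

k = 6

Check each positive integer k in order until 3^k > 81·k.
For k = 1, 2, 3, 4, 5 the conclusion holds.
k = 6: 3^k = 729 and 81·k = 486, so 729 > 486.
Thus k = 6 disproves the claim, and no smaller k works.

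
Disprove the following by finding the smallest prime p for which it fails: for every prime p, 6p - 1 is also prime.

p = 11

Check each prime p in order until 6p - 1 is not prime.
p = 2: 6p - 1 = 11, prime.
p = 3: 6p - 1 = 17, prime.
p = 5: 6p - 1 = 29, prime.
p = 7: 6p - 1 = 41, prime.
p = 11: 6p - 1 = 65 = 5 × 13, not prime.
Thus p = 11 disproves the claim, and no smaller p works.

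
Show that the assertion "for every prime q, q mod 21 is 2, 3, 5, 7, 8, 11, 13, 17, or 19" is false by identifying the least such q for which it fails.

Check each prime q in order until the claim fails.
The first 10 eligible values, up to q = 29, all satisfy the conclusion.
q = 31: 31 mod 21 = 10 — not in {2, 3, 5, 7, 8, 11, 13, 17, 19}.
So q = 31 is the smallest counterexample.

q = 31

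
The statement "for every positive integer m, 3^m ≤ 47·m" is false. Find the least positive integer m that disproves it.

Check each positive integer m in order until 3^m > 47·m.
For m = 1, 2, 3, 4 the conclusion holds.
m = 5: 3^m = 243 and 47·m = 235, so 243 > 235.

m = 5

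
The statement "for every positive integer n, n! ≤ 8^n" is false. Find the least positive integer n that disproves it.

n = 20

The first 19 eligible values, up to n = 19, all satisfy the conclusion.
n = 20: n! = 2432902008176640000 and 8^n = 1152921504606846976, so 2432902008176640000 > 1152921504606846976.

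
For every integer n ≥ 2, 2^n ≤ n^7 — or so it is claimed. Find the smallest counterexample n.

n = 37

Check each integer n ≥ 2 in order until 2^n > n^7.
The first 35 eligible values, up to n = 36, all satisfy the conclusion.
n = 37: 2^n = 137438953472 and n^7 = 94931877133, so 137438953472 > 94931877133.
So n = 37 is the smallest counterexample.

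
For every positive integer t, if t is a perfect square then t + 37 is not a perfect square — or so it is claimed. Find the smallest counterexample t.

The first 17 eligible values, up to t = 289, all satisfy the conclusion.
t = 324: 324 = 18² and 324 + 37 = 361 = 19².
Hence t = 324 is a counterexample.

t = 324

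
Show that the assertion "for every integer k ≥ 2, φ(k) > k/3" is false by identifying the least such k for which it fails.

k = 6

A counterexample is any integer k ≥ 2 such that the claim fails; we check each in order.
For k = 2, 3, 4, 5 the conclusion holds.
k = 6: φ(6) = 2 and 6/3 = 2, so φ(6) ≤ 6/3.
Thus k = 6 disproves the claim, and no smaller k works.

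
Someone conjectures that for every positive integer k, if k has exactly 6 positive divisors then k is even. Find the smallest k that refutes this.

The first 6 eligible values, up to k = 44, all satisfy the conclusion.
k = 45: divisors of 45: 1, 3, 5, 9, 15, 45; 45 is odd.

k = 45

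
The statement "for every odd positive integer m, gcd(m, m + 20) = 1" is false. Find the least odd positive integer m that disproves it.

m = 5

A counterexample is any odd positive integer m such that gcd(m, m + 20) > 1; we check each in order.
m = 1: gcd(1, 21) = 1.
m = 3: gcd(3, 23) = 1.
m = 5: gcd(5, 25) = 5.
Hence m = 5 is a counterexample.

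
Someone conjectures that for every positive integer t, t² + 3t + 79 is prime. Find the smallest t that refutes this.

t = 5

A counterexample is any positive integer t such that t² + 3t + 79 is not prime; we check each in order.
For t = 1, 2, 3, 4 the conclusion holds.
t = 5: t² + 3t + 79 = 119 = 7 × 17, composite.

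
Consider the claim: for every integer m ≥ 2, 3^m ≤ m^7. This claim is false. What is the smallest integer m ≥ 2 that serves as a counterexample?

For m = 2, 3, 4, 5, …, 16, 17, 18 the conclusion holds.
m = 19: 3^m = 1162261467 and m^7 = 893871739, so 1162261467 > 893871739.
So m = 19 is the smallest counterexample.

m = 19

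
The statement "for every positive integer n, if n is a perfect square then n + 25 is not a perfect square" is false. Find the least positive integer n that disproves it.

For n = 1, 4, 9, 16, …, 81, 100, 121 the conclusion holds.
n = 144: 144 = 12² and 144 + 25 = 169 = 13².

n = 144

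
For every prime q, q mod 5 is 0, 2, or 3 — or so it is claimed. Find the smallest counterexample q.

q = 11

q = 2: 2 mod 5 = 2.
q = 3: 3 mod 5 = 3.
q = 5: 5 mod 5 = 0.
q = 7: 7 mod 5 = 2.
q = 11: 11 mod 5 = 1 — not in {0, 2, 3}.
So q = 11 is the smallest counterexample.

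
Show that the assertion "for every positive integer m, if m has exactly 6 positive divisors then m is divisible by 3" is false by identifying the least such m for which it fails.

For m = 12, 18 the conclusion holds.
m = 20: τ(20) = 6; 20 mod 3 = 2.

m = 20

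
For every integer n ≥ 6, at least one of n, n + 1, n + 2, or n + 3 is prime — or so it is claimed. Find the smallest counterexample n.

Check each integer n ≥ 6 in order until n, n + 1, n + 2, n + 3 are all composite.
For n = 6, 7, 8, 9, …, 21, 22, 23 the conclusion holds.
n = 24: 24 = 2 × 12; 25 = 5 × 5; 26 = 2 × 13; 27 = 3 × 9 — all composite.
So n = 24 is the smallest counterexample.

n = 24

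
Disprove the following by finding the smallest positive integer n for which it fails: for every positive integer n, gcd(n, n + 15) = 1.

For n = 1, 2 the conclusion holds.
n = 3: gcd(3, 18) = 3.
So n = 3 is the smallest counterexample.

n = 3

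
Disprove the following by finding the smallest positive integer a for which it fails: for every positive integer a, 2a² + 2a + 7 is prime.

a = 6

a = 1: 2a² + 2a + 7 = 11, prime.
a = 2: 2a² + 2a + 7 = 19, prime.
a = 3: 2a² + 2a + 7 = 31, prime.
a = 4: 2a² + 2a + 7 = 47, prime.
a = 5: 2a² + 2a + 7 = 67, prime.
a = 6: 2a² + 2a + 7 = 91 = 7 × 13, composite.
Hence a = 6 is a counterexample.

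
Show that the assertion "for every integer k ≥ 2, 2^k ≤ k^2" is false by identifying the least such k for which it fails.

k = 5

We need the least integer k ≥ 2 for which 2^k > k^2.
k = 2: 2^k = 4 and k^2 = 4, so 4 ≤ 4.
k = 3: 2^k = 8 and k^2 = 9, so 8 ≤ 9.
k = 4: 2^k = 16 and k^2 = 16, so 16 ≤ 16.
k = 5: 2^k = 32 and k^2 = 25, so 32 > 25.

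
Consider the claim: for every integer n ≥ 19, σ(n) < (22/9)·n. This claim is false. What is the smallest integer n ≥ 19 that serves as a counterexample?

n = 24

Check each integer n ≥ 19 in order until the claim fails.
For n = 19, 20, 21, 22, 23 the conclusion holds.
n = 24: σ(24) = 60; 60 ≥ 176/3.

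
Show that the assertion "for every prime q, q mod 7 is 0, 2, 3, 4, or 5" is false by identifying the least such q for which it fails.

For q = 2, 3, 5, 7, 11 the conclusion holds.
q = 13: 13 mod 7 = 6 — not in {0, 2, 3, 4, 5}.
Thus q = 13 disproves the claim, and no smaller q works.

q = 13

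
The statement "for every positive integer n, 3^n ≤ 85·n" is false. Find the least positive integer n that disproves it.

n = 6

Check each positive integer n in order until 3^n > 85·n.
n = 1: 3^n = 3 and 85·n = 85, so 3 ≤ 85.
n = 2: 3^n = 9 and 85·n = 170, so 9 ≤ 170.
n = 3: 3^n = 27 and 85·n = 255, so 27 ≤ 255.
n = 4: 3^n = 81 and 85·n = 340, so 81 ≤ 340.
n = 5: 3^n = 243 and 85·n = 425, so 243 ≤ 425.
n = 6: 3^n = 729 and 85·n = 510, so 729 > 510.
Thus n = 6 disproves the claim, and no smaller n works.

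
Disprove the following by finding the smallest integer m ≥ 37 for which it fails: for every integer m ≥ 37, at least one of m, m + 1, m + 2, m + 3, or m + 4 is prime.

m = 48

A counterexample is any integer m ≥ 37 such that m, m + 1, m + 2, m + 3, m + 4 are all composite; we check each in order.
For m = 37, 38, 39, 40, …, 45, 46, 47 the conclusion holds.
m = 48: 48 = 2 × 24; 49 = 7 × 7; 50 = 2 × 25; 51 = 3 × 17; 52 = 2 × 26 — all composite.
So m = 48 is the smallest counterexample.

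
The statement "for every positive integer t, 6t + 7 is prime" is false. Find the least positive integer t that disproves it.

t = 3

We need the least positive integer t for which 6t + 7 is not prime.
For t = 1, 2 the conclusion holds.
t = 3: 6t + 7 = 25 = 5 × 5, composite.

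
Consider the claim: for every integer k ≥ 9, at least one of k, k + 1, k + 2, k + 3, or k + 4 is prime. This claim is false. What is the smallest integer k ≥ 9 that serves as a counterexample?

k = 24

The first 15 eligible values, up to k = 23, all satisfy the conclusion.
k = 24: 24 = 2 × 12; 25 = 5 × 5; 26 = 2 × 13; 27 = 3 × 9; 28 = 2 × 14 — all composite.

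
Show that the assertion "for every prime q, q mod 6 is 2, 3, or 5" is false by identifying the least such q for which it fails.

q = 7

We need the least prime q for which the claim fails.
For q = 2, 3, 5 the conclusion holds.
q = 7: 7 mod 6 = 1 — not in {2, 3, 5}.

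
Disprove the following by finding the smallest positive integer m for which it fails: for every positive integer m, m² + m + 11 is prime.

m = 10

A counterexample is any positive integer m such that m² + m + 11 is not prime; we check each in order.
The first 9 eligible values, up to m = 9, all satisfy the conclusion.
m = 10: m² + m + 11 = 121 = 11 × 11, composite.
So m = 10 is the smallest counterexample.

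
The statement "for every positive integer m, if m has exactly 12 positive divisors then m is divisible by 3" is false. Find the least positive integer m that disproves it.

m = 140

We need the least positive integer m for which m has exactly 12 positive divisors but m is not divisible by 3.
m = 60: τ(60) = 12; 60 mod 3 = 0.
m = 72: τ(72) = 12; 72 mod 3 = 0.
m = 84: τ(84) = 12; 84 mod 3 = 0.
m = 90: τ(90) = 12; 90 mod 3 = 0.
m = 96: τ(96) = 12; 96 mod 3 = 0.
m = 108: τ(108) = 12; 108 mod 3 = 0.
m = 126: τ(126) = 12; 126 mod 3 = 0.
m = 132: τ(132) = 12; 132 mod 3 = 0.
m = 140: τ(140) = 12; 140 mod 3 = 2.
Thus m = 140 disproves the claim, and no smaller m works.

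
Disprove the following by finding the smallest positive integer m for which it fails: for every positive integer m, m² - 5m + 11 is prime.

m = 7

We need the least positive integer m for which m² - 5m + 11 is not prime.
For m = 1, 2, 3, 4, 5, 6 the conclusion holds.
m = 7: m² - 5m + 11 = 25 = 5 × 5, composite.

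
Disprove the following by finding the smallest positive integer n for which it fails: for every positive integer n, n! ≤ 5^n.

n = 12

The first 11 eligible values, up to n = 11, all satisfy the conclusion.
n = 12: n! = 479001600 and 5^n = 244140625, so 479001600 > 244140625.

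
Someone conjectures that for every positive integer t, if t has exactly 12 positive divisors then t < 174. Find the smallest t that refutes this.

We need the least positive integer t for which t has exactly 12 positive divisors but the claim fails.
For t = 60, 72, 84, 90, …, 150, 156, 160 the conclusion holds.
t = 198: τ(198) = 12; 198 ≥ 174.
So t = 198 is the smallest counterexample.

t = 198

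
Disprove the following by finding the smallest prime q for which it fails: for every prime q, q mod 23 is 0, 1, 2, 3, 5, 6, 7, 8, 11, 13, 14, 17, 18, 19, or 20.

Check each prime q in order until the claim fails.
For q = 2, 3, 5, 7, …, 47, 53, 59 the conclusion holds.
q = 61: 61 mod 23 = 15 — not in {0, 1, 2, 3, 5, 6, 7, 8, 11, 13, 14, 17, 18, 19, 20}.
So q = 61 is the smallest counterexample.

q = 61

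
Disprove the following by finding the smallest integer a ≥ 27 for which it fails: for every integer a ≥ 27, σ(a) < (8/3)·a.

a = 60

For a = 27, 28, 29, 30, …, 57, 58, 59 the conclusion holds.
a = 60: σ(60) = 168; 168 ≥ 160.
Thus a = 60 disproves the claim, and no smaller a works.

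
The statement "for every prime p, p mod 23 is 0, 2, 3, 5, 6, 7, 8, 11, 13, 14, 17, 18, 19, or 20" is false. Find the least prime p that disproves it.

p = 47

We need the least prime p for which the claim fails.
For p = 2, 3, 5, 7, …, 37, 41, 43 the conclusion holds.
p = 47: 47 mod 23 = 1 — not in {0, 2, 3, 5, 6, 7, 8, 11, 13, 14, 17, 18, 19, 20}.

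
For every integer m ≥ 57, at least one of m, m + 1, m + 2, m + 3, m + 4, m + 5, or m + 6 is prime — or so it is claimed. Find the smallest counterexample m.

m = 90

For m = 57, 58, 59, 60, …, 87, 88, 89 the conclusion holds.
m = 90: 90 = 2 × 45; 91 = 7 × 13; 92 = 2 × 46; 93 = 3 × 31; 94 = 2 × 47; 95 = 5 × 19; 96 = 2 × 48 — all composite.
So m = 90 is the smallest counterexample.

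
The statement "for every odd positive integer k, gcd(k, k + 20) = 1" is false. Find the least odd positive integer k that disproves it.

k = 5

A counterexample is any odd positive integer k such that gcd(k, k + 20) > 1; we check each in order.
k = 1: gcd(1, 21) = 1.
k = 3: gcd(3, 23) = 1.
k = 5: gcd(5, 25) = 5.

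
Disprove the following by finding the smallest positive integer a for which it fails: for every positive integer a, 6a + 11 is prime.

For a = 1, 2, 3 the conclusion holds.
a = 4: 6a + 11 = 35 = 5 × 7, composite.

a = 4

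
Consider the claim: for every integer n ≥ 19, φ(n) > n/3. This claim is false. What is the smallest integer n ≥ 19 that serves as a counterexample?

A counterexample is any integer n ≥ 19 such that the claim fails; we check each in order.
For n = 19, 20, 21, 22, 23 the conclusion holds.
n = 24: φ(24) = 8 and 24/3 = 8, so φ(24) ≤ 24/3.
Thus n = 24 disproves the claim, and no smaller n works.

n = 24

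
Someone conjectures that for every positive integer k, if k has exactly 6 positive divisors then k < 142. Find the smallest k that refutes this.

We need the least positive integer k for which k has exactly 6 positive divisors but the claim fails.
The first 19 eligible values, up to k = 124, all satisfy the conclusion.
k = 147: τ(147) = 6; 147 ≥ 142.

k = 147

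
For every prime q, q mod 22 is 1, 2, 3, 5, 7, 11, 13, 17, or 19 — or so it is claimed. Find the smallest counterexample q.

q = 31

The first 10 eligible values, up to q = 29, all satisfy the conclusion.
q = 31: 31 mod 22 = 9 — not in {1, 2, 3, 5, 7, 11, 13, 17, 19}.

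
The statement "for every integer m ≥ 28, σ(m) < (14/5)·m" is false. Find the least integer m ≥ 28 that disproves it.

m = 60

A counterexample is any integer m ≥ 28 such that the claim fails; we check each in order.
The first 32 eligible values, up to m = 59, all satisfy the conclusion.
m = 60: σ(60) = 168; 168 ≥ 168.
Thus m = 60 disproves the claim, and no smaller m works.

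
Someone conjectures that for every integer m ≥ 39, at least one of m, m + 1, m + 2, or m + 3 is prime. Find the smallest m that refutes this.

Check each integer m ≥ 39 in order until m, m + 1, m + 2, m + 3 are all composite.
The first 9 eligible values, up to m = 47, all satisfy the conclusion.
m = 48: 48 = 2 × 24; 49 = 7 × 7; 50 = 2 × 25; 51 = 3 × 17 — all composite.

m = 48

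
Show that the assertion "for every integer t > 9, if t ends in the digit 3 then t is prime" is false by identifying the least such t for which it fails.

A counterexample is any integer t > 9 such that t ends in the digit 3 but t is not prime; we check each in order.
For t = 13, 23 the conclusion holds.
t = 33: 33 ends in 3; 33 = 3 × 11, composite.

t = 33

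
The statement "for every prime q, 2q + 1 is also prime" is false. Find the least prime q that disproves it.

q = 7

A counterexample is any prime q such that 2q + 1 is not prime; we check each in order.
For q = 2, 3, 5 the conclusion holds.
q = 7: 2q + 1 = 15 = 3 × 5, not prime.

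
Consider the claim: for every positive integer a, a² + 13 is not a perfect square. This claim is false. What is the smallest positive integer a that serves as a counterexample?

a = 6

A counterexample is any positive integer a such that a² + 13 is a perfect square; we check each in order.
For a = 1, 2, 3, 4, 5 the conclusion holds.
a = 6: 6² + 13 = 49 = 7², a perfect square.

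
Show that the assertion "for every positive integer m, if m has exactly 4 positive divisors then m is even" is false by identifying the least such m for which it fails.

m = 15

We need the least positive integer m for which m has exactly 4 positive divisors but m is odd.
The first 4 eligible values, up to m = 14, all satisfy the conclusion.
m = 15: divisors of 15: 1, 3, 5, 15; 15 is odd.
So m = 15 is the smallest counterexample.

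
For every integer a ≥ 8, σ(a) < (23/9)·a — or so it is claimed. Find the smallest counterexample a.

a = 48

For a = 8, 9, 10, 11, …, 45, 46, 47 the conclusion holds.
a = 48: σ(48) = 124; 124 ≥ 368/3.
Hence a = 48 is a counterexample.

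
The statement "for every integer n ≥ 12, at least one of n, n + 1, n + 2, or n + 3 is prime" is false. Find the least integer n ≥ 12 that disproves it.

A counterexample is any integer n ≥ 12 such that n, n + 1, n + 2, n + 3 are all composite; we check each in order.
For n = 12, 13, 14, 15, …, 21, 22, 23 the conclusion holds.
n = 24: 24 = 2 × 12; 25 = 5 × 5; 26 = 2 × 13; 27 = 3 × 9 — all composite.

n = 24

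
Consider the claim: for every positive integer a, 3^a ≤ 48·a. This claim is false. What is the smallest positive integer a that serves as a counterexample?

A counterexample is any positive integer a such that 3^a > 48·a; we check each in order.
The first 4 eligible values, up to a = 4, all satisfy the conclusion.
a = 5: 3^a = 243 and 48·a = 240, so 243 > 240.

a = 5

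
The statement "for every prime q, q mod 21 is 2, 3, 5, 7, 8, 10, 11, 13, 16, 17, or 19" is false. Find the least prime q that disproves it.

Check each prime q in order until the claim fails.
The first 12 eligible values, up to q = 37, all satisfy the conclusion.
q = 41: 41 mod 21 = 20 — not in {2, 3, 5, 7, 8, 10, 11, 13, 16, 17, 19}.

q = 41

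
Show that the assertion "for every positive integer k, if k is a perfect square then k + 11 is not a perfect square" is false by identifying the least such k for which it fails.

k = 25

Check each positive integer k in order until k is a perfect square but k + 11 is a perfect square.
k = 1: 1 + 11 = 12, not a perfect square.
k = 4: 4 + 11 = 15, not a perfect square.
k = 9: 9 + 11 = 20, not a perfect square.
k = 16: 16 + 11 = 27, not a perfect square.
k = 25: 25 = 5² and 25 + 11 = 36 = 6².
Thus k = 25 disproves the claim, and no smaller k works.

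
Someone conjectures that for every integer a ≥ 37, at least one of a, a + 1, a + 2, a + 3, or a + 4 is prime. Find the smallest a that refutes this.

a = 48

For a = 37, 38, 39, 40, …, 45, 46, 47 the conclusion holds.
a = 48: 48 = 2 × 24; 49 = 7 × 7; 50 = 2 × 25; 51 = 3 × 17; 52 = 2 × 26 — all composite.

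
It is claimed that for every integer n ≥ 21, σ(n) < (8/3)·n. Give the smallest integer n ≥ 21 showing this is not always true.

A counterexample is any integer n ≥ 21 such that the claim fails; we check each in order.
For n = 21, 22, 23, 24, …, 57, 58, 59 the conclusion holds.
n = 60: σ(60) = 168; 168 ≥ 160.
Thus n = 60 disproves the claim, and no smaller n works.

n = 60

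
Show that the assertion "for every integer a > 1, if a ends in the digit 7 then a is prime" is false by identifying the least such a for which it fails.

a = 27

A counterexample is any integer a > 1 such that a ends in the digit 7 but a is not prime; we check each in order.
a = 7: 7 ends in 7 and is prime.
a = 17: 17 ends in 7 and is prime.
a = 27: 27 ends in 7; 27 = 3 × 9, composite.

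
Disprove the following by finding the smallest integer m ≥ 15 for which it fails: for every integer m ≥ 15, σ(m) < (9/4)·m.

m = 24

Check each integer m ≥ 15 in order until the claim fails.
For m = 15, 16, 17, 18, 19, 20, 21, 22, 23 the conclusion holds.
m = 24: σ(24) = 60; 60 ≥ 54.
Thus m = 24 disproves the claim, and no smaller m works.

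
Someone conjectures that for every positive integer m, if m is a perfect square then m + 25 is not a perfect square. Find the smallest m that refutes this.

We need the least positive integer m for which m is a perfect square but m + 25 is a perfect square.
For m = 1, 4, 9, 16, …, 81, 100, 121 the conclusion holds.
m = 144: 144 = 12² and 144 + 25 = 169 = 13².

m = 144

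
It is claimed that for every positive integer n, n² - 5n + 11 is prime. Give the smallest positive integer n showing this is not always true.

A counterexample is any positive integer n such that n² - 5n + 11 is not prime; we check each in order.
n = 1: n² - 5n + 11 = 7, prime.
n = 2: n² - 5n + 11 = 5, prime.
n = 3: n² - 5n + 11 = 5, prime.
n = 4: n² - 5n + 11 = 7, prime.
n = 5: n² - 5n + 11 = 11, prime.
n = 6: n² - 5n + 11 = 17, prime.
n = 7: n² - 5n + 11 = 25 = 5 × 5, composite.
Thus n = 7 disproves the claim, and no smaller n works.

n = 7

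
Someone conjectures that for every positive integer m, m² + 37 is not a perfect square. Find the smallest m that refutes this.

m = 18

A counterexample is any positive integer m such that m² + 37 is a perfect square; we check each in order.
For m = 1, 2, 3, 4, …, 15, 16, 17 the conclusion holds.
m = 18: 18² + 37 = 361 = 19², a perfect square.
Thus m = 18 disproves the claim, and no smaller m works.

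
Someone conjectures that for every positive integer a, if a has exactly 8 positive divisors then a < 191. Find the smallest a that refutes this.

For a = 24, 30, 40, 42, …, 186, 189, 190 the conclusion holds.
a = 195: τ(195) = 8; 195 ≥ 191.
Thus a = 195 disproves the claim, and no smaller a works.

a = 195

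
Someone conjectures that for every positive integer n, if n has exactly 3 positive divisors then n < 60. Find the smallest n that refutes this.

We need the least positive integer n for which n has exactly 3 positive divisors but the claim fails.
The first 4 eligible values, up to n = 49, all satisfy the conclusion.
n = 121: τ(121) = 3; 121 ≥ 60.

n = 121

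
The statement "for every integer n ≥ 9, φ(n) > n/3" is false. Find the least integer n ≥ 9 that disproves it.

n = 12

For n = 9, 10, 11 the conclusion holds.
n = 12: φ(12) = 4 and 12/3 = 4, so φ(12) ≤ 12/3.
Hence n = 12 is a counterexample.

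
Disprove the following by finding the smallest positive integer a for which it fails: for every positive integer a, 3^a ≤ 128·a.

a = 7

We need the least positive integer a for which 3^a > 128·a.
a = 1: 3^a = 3 and 128·a = 128, so 3 ≤ 128.
a = 2: 3^a = 9 and 128·a = 256, so 9 ≤ 256.
a = 3: 3^a = 27 and 128·a = 384, so 27 ≤ 384.
a = 4: 3^a = 81 and 128·a = 512, so 81 ≤ 512.
a = 5: 3^a = 243 and 128·a = 640, so 243 ≤ 640.
a = 6: 3^a = 729 and 128·a = 768, so 729 ≤ 768.
a = 7: 3^a = 2187 and 128·a = 896, so 2187 > 896.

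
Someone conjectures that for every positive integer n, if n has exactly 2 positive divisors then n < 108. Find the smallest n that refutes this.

n = 109

Check each positive integer n in order until n has exactly 2 positive divisors but the claim fails.
For n = 2, 3, 5, 7, …, 101, 103, 107 the conclusion holds.
n = 109: τ(109) = 2; 109 ≥ 108.
Hence n = 109 is a counterexample.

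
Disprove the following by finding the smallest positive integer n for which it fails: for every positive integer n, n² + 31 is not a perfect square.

n = 15

Check each positive integer n in order until n² + 31 is a perfect square.
The first 14 eligible values, up to n = 14, all satisfy the conclusion.
n = 15: 15² + 31 = 256 = 16², a perfect square.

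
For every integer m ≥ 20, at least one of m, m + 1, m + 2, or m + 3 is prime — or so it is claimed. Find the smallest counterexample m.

m = 24

The first 4 eligible values, up to m = 23, all satisfy the conclusion.
m = 24: 24 = 2 × 12; 25 = 5 × 5; 26 = 2 × 13; 27 = 3 × 9 — all composite.
Hence m = 24 is a counterexample.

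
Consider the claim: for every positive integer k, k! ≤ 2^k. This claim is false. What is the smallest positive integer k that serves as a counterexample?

A counterexample is any positive integer k such that k! > 2^k; we check each in order.
k = 1: k! = 1 and 2^k = 2, so 1 ≤ 2.
k = 2: k! = 2 and 2^k = 4, so 2 ≤ 4.
k = 3: k! = 6 and 2^k = 8, so 6 ≤ 8.
k = 4: k! = 24 and 2^k = 16, so 24 > 16.

k = 4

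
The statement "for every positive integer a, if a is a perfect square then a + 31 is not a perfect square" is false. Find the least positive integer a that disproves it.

a = 225

A counterexample is any positive integer a such that a is a perfect square but a + 31 is a perfect square; we check each in order.
For a = 1, 4, 9, 16, …, 144, 169, 196 the conclusion holds.
a = 225: 225 = 15² and 225 + 31 = 256 = 16².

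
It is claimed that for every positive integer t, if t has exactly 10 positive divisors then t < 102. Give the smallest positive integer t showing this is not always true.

t = 112

t = 48: τ(48) = 10; 48 < 102.
t = 80: τ(80) = 10; 80 < 102.
t = 112: τ(112) = 10; 112 ≥ 102.
Hence t = 112 is a counterexample.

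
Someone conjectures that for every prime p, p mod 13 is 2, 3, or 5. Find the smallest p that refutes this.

We need the least prime p for which the claim fails.
p = 2: 2 mod 13 = 2.
p = 3: 3 mod 13 = 3.
p = 5: 5 mod 13 = 5.
p = 7: 7 mod 13 = 7 — not in {2, 3, 5}.
So p = 7 is the smallest counterexample.

p = 7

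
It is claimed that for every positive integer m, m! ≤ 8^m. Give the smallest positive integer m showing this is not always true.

For m = 1, 2, 3, 4, …, 17, 18, 19 the conclusion holds.
m = 20: m! = 2432902008176640000 and 8^m = 1152921504606846976, so 2432902008176640000 > 1152921504606846976.
Hence m = 20 is a counterexample.

m = 20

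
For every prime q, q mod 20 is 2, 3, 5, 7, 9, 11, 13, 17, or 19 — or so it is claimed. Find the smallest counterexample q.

q = 41

For q = 2, 3, 5, 7, …, 29, 31, 37 the conclusion holds.
q = 41: 41 mod 20 = 1 — not in {2, 3, 5, 7, 9, 11, 13, 17, 19}.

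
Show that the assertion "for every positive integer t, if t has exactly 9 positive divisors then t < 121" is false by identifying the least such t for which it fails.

We need the least positive integer t for which t has exactly 9 positive divisors but the claim fails.
For t = 36, 100 the conclusion holds.
t = 196: τ(196) = 9; 196 ≥ 121.
Thus t = 196 disproves the claim, and no smaller t works.

t = 196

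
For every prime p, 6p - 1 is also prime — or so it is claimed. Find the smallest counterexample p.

We need the least prime p for which 6p - 1 is not prime.
For p = 2, 3, 5, 7 the conclusion holds.
p = 11: 6p - 1 = 65 = 5 × 13, not prime.

p = 11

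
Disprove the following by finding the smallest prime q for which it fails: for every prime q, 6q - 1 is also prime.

q = 11

Check each prime q in order until 6q - 1 is not prime.
q = 2: 6q - 1 = 11, prime.
q = 3: 6q - 1 = 17, prime.
q = 5: 6q - 1 = 29, prime.
q = 7: 6q - 1 = 41, prime.
q = 11: 6q - 1 = 65 = 5 × 13, not prime.
So q = 11 is the smallest counterexample.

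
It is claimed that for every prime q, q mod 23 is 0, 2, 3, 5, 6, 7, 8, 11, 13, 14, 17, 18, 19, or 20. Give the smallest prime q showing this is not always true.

We need the least prime q for which the claim fails.
The first 14 eligible values, up to q = 43, all satisfy the conclusion.
q = 47: 47 mod 23 = 1 — not in {0, 2, 3, 5, 6, 7, 8, 11, 13, 14, 17, 18, 19, 20}.

q = 47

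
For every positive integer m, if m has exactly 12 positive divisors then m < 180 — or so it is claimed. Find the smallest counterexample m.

We need the least positive integer m for which m has exactly 12 positive divisors but the claim fails.
For m = 60, 72, 84, 90, …, 150, 156, 160 the conclusion holds.
m = 198: τ(198) = 12; 198 ≥ 180.
Hence m = 198 is a counterexample.

m = 198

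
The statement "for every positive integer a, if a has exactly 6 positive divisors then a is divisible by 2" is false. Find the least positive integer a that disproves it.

Check each positive integer a in order until a has exactly 6 positive divisors but a is not divisible by 2.
a = 12: τ(12) = 6; 12 mod 2 = 0.
a = 18: τ(18) = 6; 18 mod 2 = 0.
a = 20: τ(20) = 6; 20 mod 2 = 0.
a = 28: τ(28) = 6; 28 mod 2 = 0.
a = 32: τ(32) = 6; 32 mod 2 = 0.
a = 44: τ(44) = 6; 44 mod 2 = 0.
a = 45: τ(45) = 6; 45 mod 2 = 1.
So a = 45 is the smallest counterexample.

a = 45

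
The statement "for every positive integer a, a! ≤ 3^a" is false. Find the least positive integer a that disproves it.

The first 6 eligible values, up to a = 6, all satisfy the conclusion.
a = 7: a! = 5040 and 3^a = 2187, so 5040 > 2187.

a = 7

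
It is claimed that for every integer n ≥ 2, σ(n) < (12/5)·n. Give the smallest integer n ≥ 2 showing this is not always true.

n = 24

A counterexample is any integer n ≥ 2 such that the claim fails; we check each in order.
The first 22 eligible values, up to n = 23, all satisfy the conclusion.
n = 24: σ(24) = 60; 60 ≥ 288/5.
Hence n = 24 is a counterexample.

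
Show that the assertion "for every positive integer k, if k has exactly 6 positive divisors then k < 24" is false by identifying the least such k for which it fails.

Check each positive integer k in order until k has exactly 6 positive divisors but the claim fails.
k = 12: τ(12) = 6; 12 < 24.
k = 18: τ(18) = 6; 18 < 24.
k = 20: τ(20) = 6; 20 < 24.
k = 28: τ(28) = 6; 28 ≥ 24.

k = 28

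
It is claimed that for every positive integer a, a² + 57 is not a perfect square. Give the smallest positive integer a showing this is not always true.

a = 8

The first 7 eligible values, up to a = 7, all satisfy the conclusion.
a = 8: 8² + 57 = 121 = 11², a perfect square.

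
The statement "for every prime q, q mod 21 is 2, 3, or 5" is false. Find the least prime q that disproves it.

q = 7

We need the least prime q for which the claim fails.
For q = 2, 3, 5 the conclusion holds.
q = 7: 7 mod 21 = 7 — not in {2, 3, 5}.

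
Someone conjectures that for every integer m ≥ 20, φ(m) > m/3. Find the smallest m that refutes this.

m = 24

Check each integer m ≥ 20 in order until the claim fails.
For m = 20, 21, 22, 23 the conclusion holds.
m = 24: φ(24) = 8 and 24/3 = 8, so φ(24) ≤ 24/3.
So m = 24 is the smallest counterexample.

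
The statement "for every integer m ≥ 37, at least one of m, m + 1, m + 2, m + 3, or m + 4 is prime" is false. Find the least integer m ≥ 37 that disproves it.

m = 48

A counterexample is any integer m ≥ 37 such that m, m + 1, m + 2, m + 3, m + 4 are all composite; we check each in order.
The first 11 eligible values, up to m = 47, all satisfy the conclusion.
m = 48: 48 = 2 × 24; 49 = 7 × 7; 50 = 2 × 25; 51 = 3 × 17; 52 = 2 × 26 — all composite.
So m = 48 is the smallest counterexample.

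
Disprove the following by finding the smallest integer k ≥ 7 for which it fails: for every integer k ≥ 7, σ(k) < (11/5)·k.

k = 12

For k = 7, 8, 9, 10, 11 the conclusion holds.
k = 12: σ(12) = 28; 28 ≥ 132/5.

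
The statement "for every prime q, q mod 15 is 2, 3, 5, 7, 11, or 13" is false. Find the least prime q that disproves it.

Check each prime q in order until the claim fails.
The first 7 eligible values, up to q = 17, all satisfy the conclusion.
q = 19: 19 mod 15 = 4 — not in {2, 3, 5, 7, 11, 13}.

q = 19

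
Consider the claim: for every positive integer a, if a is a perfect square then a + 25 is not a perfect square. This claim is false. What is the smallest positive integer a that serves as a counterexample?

A counterexample is any positive integer a such that a is a perfect square but a + 25 is a perfect square; we check each in order.
The first 11 eligible values, up to a = 121, all satisfy the conclusion.
a = 144: 144 = 12² and 144 + 25 = 169 = 13².
So a = 144 is the smallest counterexample.

a = 144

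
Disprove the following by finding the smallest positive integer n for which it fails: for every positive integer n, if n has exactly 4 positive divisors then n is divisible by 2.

Check each positive integer n in order until n has exactly 4 positive divisors but n is not divisible by 2.
The first 4 eligible values, up to n = 14, all satisfy the conclusion.
n = 15: τ(15) = 4; 15 mod 2 = 1.
Thus n = 15 disproves the claim, and no smaller n works.

n = 15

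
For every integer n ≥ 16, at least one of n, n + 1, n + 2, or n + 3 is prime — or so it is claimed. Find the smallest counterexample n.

n = 24

The first 8 eligible values, up to n = 23, all satisfy the conclusion.
n = 24: 24 = 2 × 12; 25 = 5 × 5; 26 = 2 × 13; 27 = 3 × 9 — all composite.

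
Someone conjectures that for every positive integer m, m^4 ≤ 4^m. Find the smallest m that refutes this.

m = 1: m^4 = 1 and 4^m = 4, so 1 ≤ 4.
m = 2: m^4 = 16 and 4^m = 16, so 16 ≤ 16.
m = 3: m^4 = 81 and 4^m = 64, so 81 > 64.

m = 3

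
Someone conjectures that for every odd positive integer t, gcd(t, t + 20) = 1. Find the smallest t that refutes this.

We need the least odd positive integer t for which gcd(t, t + 20) > 1.
t = 1: gcd(1, 21) = 1.
t = 3: gcd(3, 23) = 1.
t = 5: gcd(5, 25) = 5.

t = 5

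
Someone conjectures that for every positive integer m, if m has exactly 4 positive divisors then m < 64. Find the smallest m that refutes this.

For m = 6, 8, 10, 14, …, 57, 58, 62 the conclusion holds.
m = 65: τ(65) = 4; 65 ≥ 64.
Hence m = 65 is a counterexample.

m = 65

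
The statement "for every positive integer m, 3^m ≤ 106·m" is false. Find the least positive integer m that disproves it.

m = 6

The first 5 eligible values, up to m = 5, all satisfy the conclusion.
m = 6: 3^m = 729 and 106·m = 636, so 729 > 636.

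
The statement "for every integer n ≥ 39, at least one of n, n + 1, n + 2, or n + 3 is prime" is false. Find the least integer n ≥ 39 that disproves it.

n = 48

We need the least integer n ≥ 39 for which n, n + 1, n + 2, n + 3 are all composite.
For n = 39, 40, 41, 42, 43, 44, 45, 46, 47 the conclusion holds.
n = 48: 48 = 2 × 24; 49 = 7 × 7; 50 = 2 × 25; 51 = 3 × 17 — all composite.
Thus n = 48 disproves the claim, and no smaller n works.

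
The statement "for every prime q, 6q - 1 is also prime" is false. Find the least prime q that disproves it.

q = 11

We need the least prime q for which 6q - 1 is not prime.
For q = 2, 3, 5, 7 the conclusion holds.
q = 11: 6q - 1 = 65 = 5 × 13, not prime.
So q = 11 is the smallest counterexample.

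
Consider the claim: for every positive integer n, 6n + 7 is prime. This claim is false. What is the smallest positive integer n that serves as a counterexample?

n = 3

For n = 1, 2 the conclusion holds.
n = 3: 6n + 7 = 25 = 5 × 5, composite.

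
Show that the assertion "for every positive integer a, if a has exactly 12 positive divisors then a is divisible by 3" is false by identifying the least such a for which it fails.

We need the least positive integer a for which a has exactly 12 positive divisors but a is not divisible by 3.
For a = 60, 72, 84, 90, 96, 108, 126, 132 the conclusion holds.
a = 140: τ(140) = 12; 140 mod 3 = 2.
So a = 140 is the smallest counterexample.

a = 140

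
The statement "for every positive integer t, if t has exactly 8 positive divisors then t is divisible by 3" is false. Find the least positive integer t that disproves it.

Check each positive integer t in order until t has exactly 8 positive divisors but t is not divisible by 3.
t = 24: τ(24) = 8; 24 mod 3 = 0.
t = 30: τ(30) = 8; 30 mod 3 = 0.
t = 40: τ(40) = 8; 40 mod 3 = 1.
Thus t = 40 disproves the claim, and no smaller t works.

t = 40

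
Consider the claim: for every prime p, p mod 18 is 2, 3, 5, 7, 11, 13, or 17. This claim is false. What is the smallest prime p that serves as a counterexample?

p = 19

A counterexample is any prime p such that the claim fails; we check each in order.
For p = 2, 3, 5, 7, 11, 13, 17 the conclusion holds.
p = 19: 19 mod 18 = 1 — not in {2, 3, 5, 7, 11, 13, 17}.
So p = 19 is the smallest counterexample.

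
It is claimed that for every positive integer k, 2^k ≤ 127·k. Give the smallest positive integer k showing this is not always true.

We need the least positive integer k for which 2^k > 127·k.
For k = 1, 2, 3, 4, 5, 6, 7, 8, 9, 10 the conclusion holds.
k = 11: 2^k = 2048 and 127·k = 1397, so 2048 > 1397.
So k = 11 is the smallest counterexample.

k = 11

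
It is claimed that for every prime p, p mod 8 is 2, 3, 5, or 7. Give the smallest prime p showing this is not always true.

The first 6 eligible values, up to p = 13, all satisfy the conclusion.
p = 17: 17 mod 8 = 1 — not in {2, 3, 5, 7}.
So p = 17 is the smallest counterexample.

p = 17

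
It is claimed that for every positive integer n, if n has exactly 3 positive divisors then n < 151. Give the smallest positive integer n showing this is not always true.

We need the least positive integer n for which n has exactly 3 positive divisors but the claim fails.
The first 5 eligible values, up to n = 121, all satisfy the conclusion.
n = 169: τ(169) = 3; 169 ≥ 151.
So n = 169 is the smallest counterexample.

n = 169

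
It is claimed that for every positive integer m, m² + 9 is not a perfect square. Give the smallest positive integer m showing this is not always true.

m = 4

For m = 1, 2, 3 the conclusion holds.
m = 4: 4² + 9 = 25 = 5², a perfect square.
Thus m = 4 disproves the claim, and no smaller m works.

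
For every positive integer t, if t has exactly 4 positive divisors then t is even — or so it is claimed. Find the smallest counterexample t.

t = 15

We need the least positive integer t for which t has exactly 4 positive divisors but t is odd.
t = 6: divisors of 6: 1, 2, 3, 6; 6 is even.
t = 8: divisors of 8: 1, 2, 4, 8; 8 is even.
t = 10: divisors of 10: 1, 2, 5, 10; 10 is even.
t = 14: divisors of 14: 1, 2, 7, 14; 14 is even.
t = 15: divisors of 15: 1, 3, 5, 15; 15 is odd.
So t = 15 is the smallest counterexample.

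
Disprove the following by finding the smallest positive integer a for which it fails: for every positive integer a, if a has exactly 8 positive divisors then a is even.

a = 105

Check each positive integer a in order until a has exactly 8 positive divisors but a is odd.
For a = 24, 30, 40, 42, …, 88, 102, 104 the conclusion holds.
a = 105: divisors of 105: 1, 3, 5, 7, 15, 21, 35, 105; 105 is odd.
So a = 105 is the smallest counterexample.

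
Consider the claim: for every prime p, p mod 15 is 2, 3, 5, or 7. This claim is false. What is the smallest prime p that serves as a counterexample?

For p = 2, 3, 5, 7 the conclusion holds.
p = 11: 11 mod 15 = 11 — not in {2, 3, 5, 7}.

p = 11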